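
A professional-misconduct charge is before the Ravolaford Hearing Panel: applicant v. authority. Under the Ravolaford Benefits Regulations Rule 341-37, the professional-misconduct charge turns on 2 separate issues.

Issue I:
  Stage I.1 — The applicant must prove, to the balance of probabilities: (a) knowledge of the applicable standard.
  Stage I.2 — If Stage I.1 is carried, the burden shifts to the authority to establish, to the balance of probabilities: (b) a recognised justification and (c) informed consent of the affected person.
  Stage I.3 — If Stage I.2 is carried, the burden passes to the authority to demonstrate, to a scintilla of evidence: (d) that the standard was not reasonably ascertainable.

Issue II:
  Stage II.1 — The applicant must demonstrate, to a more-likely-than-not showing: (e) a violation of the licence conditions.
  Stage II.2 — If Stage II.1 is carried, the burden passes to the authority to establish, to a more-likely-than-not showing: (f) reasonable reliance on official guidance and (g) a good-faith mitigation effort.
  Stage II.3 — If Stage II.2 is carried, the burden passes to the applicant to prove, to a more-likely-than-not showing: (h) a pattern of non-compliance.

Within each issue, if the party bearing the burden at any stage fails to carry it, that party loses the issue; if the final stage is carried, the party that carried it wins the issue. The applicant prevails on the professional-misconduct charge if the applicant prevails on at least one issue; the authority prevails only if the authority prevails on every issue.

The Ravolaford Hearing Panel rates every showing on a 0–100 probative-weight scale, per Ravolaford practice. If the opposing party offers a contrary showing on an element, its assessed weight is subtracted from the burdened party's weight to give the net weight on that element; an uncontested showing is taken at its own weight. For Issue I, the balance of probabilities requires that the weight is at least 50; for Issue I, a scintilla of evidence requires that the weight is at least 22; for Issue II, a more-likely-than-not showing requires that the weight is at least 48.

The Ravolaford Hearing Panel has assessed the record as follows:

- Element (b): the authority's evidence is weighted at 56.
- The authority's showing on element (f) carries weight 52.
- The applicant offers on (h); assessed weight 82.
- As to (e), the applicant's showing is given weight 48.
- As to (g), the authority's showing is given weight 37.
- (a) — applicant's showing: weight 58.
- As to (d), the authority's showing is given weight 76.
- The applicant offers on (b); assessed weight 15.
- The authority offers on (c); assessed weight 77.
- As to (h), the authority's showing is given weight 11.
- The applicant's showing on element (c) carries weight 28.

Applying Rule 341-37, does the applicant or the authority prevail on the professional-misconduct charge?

applicant

— Issue I —
Stage I.1 — burden on applicant; standard: the balance of probabilities (weight is at least 50).
    (a): 58 ≥ 50 [met]
  Stage I.1 is satisfied; the onus moves to the authority.
Stage I.2 — burden on authority; standard: the balance of probabilities (weight is at least 50).
    (b): 56 − 15 = 41 < 50 [not met]
    (c): 77 − 28 = 49 < 50 [not met]
  The authority does not carry Stage I.2.
The applicant prevails on this issue.
— Issue II —
At Stage II.1 the applicant must meet a more-likely-than-not showing (weight is at least 48): on (e) the weight is 48, which does reach 48, so (e) meets the standard.
  Stage II.1 carried; the burden shifts to the authority.
At Stage II.2 the authority must meet a more-likely-than-not showing (weight is at least 48): on (f) the weight is 52, ≥ 48, so (f) meets the standard; on (g) the weight is 37, < 48, so (g) does not meet the standard.
  Not every element is met, so the authority fails to carry Stage II.2.
The analysis ends at Stage II.2; the applicant prevails on this issue.
Per-issue: Issue I → applicant; Issue II → applicant. The applicant must prevail on at least one issue; overall, the applicant prevails.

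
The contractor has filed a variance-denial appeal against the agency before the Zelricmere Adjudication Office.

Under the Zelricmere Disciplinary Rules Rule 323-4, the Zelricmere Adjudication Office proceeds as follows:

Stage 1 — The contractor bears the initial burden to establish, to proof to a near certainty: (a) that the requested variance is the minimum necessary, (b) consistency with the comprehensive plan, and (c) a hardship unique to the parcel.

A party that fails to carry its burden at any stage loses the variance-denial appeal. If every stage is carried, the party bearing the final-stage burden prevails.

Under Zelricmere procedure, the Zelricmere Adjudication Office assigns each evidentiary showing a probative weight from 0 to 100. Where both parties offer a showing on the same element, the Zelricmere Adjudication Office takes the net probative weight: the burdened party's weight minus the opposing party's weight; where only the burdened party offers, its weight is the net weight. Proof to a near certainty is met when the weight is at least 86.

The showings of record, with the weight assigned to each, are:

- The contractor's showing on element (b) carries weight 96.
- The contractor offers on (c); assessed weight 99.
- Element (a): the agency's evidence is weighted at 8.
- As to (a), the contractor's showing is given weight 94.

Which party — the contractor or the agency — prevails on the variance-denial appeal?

contractor

Stage 1 (contractor, proof to a near certainty, weight is at least 86): (a) net 94−8=86 ≥ 86 — meets; (b) 96 ≥ 86 — meets; (c) 99 ≥ 86 — meets.
  The contractor carries the last stage.
All stages carried — the contractor prevails.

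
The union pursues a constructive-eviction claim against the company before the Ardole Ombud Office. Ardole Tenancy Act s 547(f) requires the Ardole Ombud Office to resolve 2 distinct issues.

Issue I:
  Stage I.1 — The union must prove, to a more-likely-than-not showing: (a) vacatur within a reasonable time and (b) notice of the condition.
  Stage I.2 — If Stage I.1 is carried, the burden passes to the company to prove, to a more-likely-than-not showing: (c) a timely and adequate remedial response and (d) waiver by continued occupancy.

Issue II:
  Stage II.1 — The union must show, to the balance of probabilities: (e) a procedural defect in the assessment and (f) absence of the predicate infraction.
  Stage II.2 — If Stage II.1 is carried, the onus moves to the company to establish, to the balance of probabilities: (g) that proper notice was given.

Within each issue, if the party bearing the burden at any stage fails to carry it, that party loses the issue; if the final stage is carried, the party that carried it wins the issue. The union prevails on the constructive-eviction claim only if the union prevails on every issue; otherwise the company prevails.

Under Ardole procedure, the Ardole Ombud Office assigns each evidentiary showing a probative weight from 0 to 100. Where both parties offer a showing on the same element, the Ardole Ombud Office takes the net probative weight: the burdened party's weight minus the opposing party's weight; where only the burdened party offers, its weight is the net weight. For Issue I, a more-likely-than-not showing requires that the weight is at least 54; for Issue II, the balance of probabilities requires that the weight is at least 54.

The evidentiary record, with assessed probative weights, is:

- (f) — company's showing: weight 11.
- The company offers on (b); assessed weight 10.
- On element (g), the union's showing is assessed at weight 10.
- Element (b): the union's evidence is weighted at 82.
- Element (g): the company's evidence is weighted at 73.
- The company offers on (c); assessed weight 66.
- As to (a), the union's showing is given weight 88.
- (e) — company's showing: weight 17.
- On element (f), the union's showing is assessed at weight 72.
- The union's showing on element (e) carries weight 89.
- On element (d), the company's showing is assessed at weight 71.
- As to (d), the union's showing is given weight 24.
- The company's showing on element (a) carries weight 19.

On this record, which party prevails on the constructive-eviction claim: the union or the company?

company

— Issue I —
At Stage I.1 the union must meet a more-likely-than-not showing (weight is at least 54): on (a) the weight is 88 less the opposing 19 gives net 69, ≥ 54, so (a) meets the standard; on (b) the weight is 82 less the opposing 10 gives net 72, which does reach 54, so (b) meets the standard.
  Stage I.1 is satisfied; the onus moves to the company.
At Stage I.2 the company must meet a more-likely-than-not showing (weight is at least 54): on (c) the weight is 66, which does reach 54, so (c) meets the standard; on (d) the weight is 71 less the opposing 24 gives net 47, which does not reach 54, so (d) does not meet the standard.
  Stage I.2 not carried; the company fails its burden.
The analysis ends at Stage I.2; the union prevails on this issue.
— Issue II —
At Stage II.1 the union must meet the balance of probabilities (weight is at least 54): on (e) the weight is 89 less the opposing 17 gives net 72, which does reach 54, so (e) meets the standard; on (f) the weight is 72 less the opposing 11 gives net 61, ≥ 54, so (f) meets the standard.
  Stage II.1 carried; the burden shifts to the company.
At Stage II.2 the company must meet the balance of probabilities (weight is at least 54): on (g) the weight is 73 less the opposing 10 gives net 63, which does reach 54, so (g) meets the standard.
  All elements met at the final stage.
Every stage carried; the company prevails on this issue.
Per-issue: Issue I → union; Issue II → company. The union must prevail on every issue; overall, the company prevails.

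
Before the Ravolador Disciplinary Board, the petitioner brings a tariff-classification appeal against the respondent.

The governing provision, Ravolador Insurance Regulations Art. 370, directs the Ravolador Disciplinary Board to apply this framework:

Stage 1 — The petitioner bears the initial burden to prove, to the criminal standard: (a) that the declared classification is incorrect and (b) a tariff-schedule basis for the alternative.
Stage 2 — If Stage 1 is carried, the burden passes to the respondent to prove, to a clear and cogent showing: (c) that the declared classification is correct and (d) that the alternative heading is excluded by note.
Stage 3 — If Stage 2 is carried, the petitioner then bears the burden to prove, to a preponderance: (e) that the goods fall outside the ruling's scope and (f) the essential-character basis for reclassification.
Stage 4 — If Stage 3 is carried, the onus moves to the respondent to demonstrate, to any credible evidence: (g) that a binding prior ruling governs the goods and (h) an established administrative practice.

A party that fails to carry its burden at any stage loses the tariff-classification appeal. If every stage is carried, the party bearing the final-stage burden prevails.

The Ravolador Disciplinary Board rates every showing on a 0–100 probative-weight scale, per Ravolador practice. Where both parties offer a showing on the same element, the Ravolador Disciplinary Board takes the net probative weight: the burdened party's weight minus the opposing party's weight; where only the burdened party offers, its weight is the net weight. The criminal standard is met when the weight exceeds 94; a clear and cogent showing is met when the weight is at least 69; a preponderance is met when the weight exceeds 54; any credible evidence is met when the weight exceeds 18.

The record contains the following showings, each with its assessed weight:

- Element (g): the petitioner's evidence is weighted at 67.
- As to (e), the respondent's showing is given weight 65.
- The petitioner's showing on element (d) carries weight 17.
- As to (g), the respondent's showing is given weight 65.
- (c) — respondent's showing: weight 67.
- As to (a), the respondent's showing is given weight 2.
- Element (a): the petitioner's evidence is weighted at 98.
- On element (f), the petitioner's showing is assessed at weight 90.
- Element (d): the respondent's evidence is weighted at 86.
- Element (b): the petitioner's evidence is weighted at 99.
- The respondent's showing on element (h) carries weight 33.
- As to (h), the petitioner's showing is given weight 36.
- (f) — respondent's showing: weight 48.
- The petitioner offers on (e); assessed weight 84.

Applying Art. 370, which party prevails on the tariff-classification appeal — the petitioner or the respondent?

Stage 1 (petitioner, the criminal standard, weight exceeds 94): (a) net 98−2=96 > 94 — meets; (b) 99 > 94 — meets.
  All elements met. The burden passes to the respondent.
Stage 2 (respondent, a clear and cogent showing, weight is at least 69): (c) 67 < 69 — fails; (d) net 86−17=69 ≥ 69 — meets.
  The respondent does not carry Stage 2.
So the petitioner prevails.

petitioner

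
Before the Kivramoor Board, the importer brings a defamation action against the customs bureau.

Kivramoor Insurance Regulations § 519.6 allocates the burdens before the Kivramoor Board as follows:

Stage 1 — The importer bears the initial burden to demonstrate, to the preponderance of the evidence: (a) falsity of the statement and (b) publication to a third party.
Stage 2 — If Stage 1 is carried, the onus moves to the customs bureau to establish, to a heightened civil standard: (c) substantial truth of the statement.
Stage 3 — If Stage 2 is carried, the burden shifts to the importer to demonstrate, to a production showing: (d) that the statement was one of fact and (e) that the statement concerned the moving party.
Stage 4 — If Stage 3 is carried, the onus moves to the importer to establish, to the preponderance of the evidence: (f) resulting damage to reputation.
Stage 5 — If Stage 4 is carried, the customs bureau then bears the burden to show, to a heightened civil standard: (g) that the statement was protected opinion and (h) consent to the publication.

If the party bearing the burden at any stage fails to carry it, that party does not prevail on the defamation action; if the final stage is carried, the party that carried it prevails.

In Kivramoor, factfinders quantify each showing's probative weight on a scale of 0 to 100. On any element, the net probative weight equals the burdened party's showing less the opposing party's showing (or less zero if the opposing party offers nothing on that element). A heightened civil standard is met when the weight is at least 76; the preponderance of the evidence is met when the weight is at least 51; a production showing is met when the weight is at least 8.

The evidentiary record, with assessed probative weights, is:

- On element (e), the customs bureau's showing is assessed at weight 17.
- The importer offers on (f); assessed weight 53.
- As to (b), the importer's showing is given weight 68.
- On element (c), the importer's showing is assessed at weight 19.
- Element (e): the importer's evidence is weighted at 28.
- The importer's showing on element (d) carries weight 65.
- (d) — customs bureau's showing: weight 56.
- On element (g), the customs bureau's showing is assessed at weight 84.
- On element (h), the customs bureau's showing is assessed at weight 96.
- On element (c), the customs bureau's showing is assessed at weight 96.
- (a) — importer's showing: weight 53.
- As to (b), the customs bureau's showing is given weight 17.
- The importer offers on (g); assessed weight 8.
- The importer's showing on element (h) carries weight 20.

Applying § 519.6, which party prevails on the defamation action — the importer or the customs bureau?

At Stage 1 the importer must meet the preponderance of the evidence (weight is at least 51): on (a) the weight is 53, ≥ 51, so (a) meets the standard; on (b) the weight is 68 less the opposing 17 gives net 51, which does reach 51, so (b) meets the standard.
  Stage 1 carried; the burden shifts to the customs bureau.
At Stage 2 the customs bureau must meet a heightened civil standard (weight is at least 76): on (c) the weight is 96 less the opposing 19 gives net 77, ≥ 76, so (c) meets the standard.
  All elements met. The burden passes to the importer.
At Stage 3 the importer must meet a production showing (weight is at least 8): on (d) the weight is 65 less the opposing 56 gives net 9, ≥ 8, so (d) meets the standard; on (e) the weight is 28 less the opposing 17 gives net 11, ≥ 8, so (e) meets the standard.
  Stage 3 is satisfied; the importer continues to bear the burden.
At Stage 4 the importer must meet the preponderance of the evidence (weight is at least 51): on (f) the weight is 53, ≥ 51, so (f) meets the standard.
  Stage 4 carried; the burden shifts to the customs bureau.
At Stage 5 the customs bureau must meet a heightened civil standard (weight is at least 76): on (g) the weight is 84 less the opposing 8 gives net 76, ≥ 76, so (g) meets the standard; on (h) the weight is 96 less the opposing 20 gives net 76, ≥ 76, so (h) meets the standard.
  Stage 5 carried; the final stage is satisfied.
All stages carried — the customs bureau prevails.

customs bureau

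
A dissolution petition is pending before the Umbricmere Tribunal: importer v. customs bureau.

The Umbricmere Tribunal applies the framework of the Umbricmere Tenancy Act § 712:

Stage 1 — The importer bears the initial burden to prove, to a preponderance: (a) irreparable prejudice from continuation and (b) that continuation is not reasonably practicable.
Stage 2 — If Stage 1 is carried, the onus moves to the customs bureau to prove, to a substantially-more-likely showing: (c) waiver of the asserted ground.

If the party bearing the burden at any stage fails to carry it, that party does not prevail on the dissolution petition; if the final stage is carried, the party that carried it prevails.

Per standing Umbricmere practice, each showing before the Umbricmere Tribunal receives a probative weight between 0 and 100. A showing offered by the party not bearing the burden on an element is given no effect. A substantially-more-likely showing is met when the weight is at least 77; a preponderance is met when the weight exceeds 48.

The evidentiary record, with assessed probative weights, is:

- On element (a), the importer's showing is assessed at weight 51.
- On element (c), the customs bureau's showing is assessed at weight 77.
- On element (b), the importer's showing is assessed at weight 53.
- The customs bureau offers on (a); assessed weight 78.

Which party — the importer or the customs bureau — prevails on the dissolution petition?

At Stage 1 the importer must meet a preponderance (weight exceeds 48): on (a) the weight is 51 (the customs bureau's 78 is given no effect), which does exceed 48, so (a) meets the standard; on (b) the weight is 53, which does exceed 48, so (b) meets the standard.
  Stage 1 is satisfied; the onus moves to the customs bureau.
At Stage 2 the customs bureau must meet a substantially-more-likely showing (weight is at least 77): on (c) the weight is 77, which does reach 77, so (c) meets the standard.
  The customs bureau carries the last stage.
Every stage carried; the customs bureau prevails.

customs bureau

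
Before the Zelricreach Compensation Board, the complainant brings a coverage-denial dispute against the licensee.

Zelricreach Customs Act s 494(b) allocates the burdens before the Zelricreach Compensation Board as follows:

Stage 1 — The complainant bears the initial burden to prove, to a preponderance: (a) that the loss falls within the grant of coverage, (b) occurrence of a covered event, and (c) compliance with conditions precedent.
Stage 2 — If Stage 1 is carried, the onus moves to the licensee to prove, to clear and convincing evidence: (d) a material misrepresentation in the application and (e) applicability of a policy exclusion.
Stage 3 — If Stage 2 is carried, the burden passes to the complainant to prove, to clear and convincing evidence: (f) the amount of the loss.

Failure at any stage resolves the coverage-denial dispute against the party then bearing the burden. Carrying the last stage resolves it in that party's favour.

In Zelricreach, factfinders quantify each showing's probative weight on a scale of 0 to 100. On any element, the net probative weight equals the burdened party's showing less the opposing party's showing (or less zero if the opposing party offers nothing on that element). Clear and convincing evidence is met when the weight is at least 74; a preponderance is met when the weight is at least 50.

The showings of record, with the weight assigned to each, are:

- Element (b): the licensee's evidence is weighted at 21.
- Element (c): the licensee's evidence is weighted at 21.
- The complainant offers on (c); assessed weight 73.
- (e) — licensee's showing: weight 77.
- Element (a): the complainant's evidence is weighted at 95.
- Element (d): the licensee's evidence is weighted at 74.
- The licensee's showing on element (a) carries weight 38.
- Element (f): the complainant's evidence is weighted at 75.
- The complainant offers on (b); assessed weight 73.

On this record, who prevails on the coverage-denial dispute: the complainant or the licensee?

At Stage 1 the complainant must meet a preponderance (weight is at least 50): on (a) the weight is 95 less the opposing 38 gives net 57, which does reach 50, so (a) meets the standard; on (b) the weight is 73 less the opposing 21 gives net 52, which does reach 50, so (b) meets the standard; on (c) the weight is 73 less the opposing 21 gives net 52, which does reach 50, so (c) meets the standard.
  Stage 1 carried; the burden shifts to the licensee.
At Stage 2 the licensee must meet clear and convincing evidence (weight is at least 74): on (d) the weight is 74, which does reach 74, so (d) meets the standard; on (e) the weight is 77, ≥ 74, so (e) meets the standard.
  Stage 2 carried; the burden shifts to the complainant.
At Stage 3 the complainant must meet clear and convincing evidence (weight is at least 74): on (f) the weight is 75, which does reach 74, so (f) meets the standard.
  Stage 3 carried; the final stage is satisfied.
Every stage carried; the complainant prevails.

complainant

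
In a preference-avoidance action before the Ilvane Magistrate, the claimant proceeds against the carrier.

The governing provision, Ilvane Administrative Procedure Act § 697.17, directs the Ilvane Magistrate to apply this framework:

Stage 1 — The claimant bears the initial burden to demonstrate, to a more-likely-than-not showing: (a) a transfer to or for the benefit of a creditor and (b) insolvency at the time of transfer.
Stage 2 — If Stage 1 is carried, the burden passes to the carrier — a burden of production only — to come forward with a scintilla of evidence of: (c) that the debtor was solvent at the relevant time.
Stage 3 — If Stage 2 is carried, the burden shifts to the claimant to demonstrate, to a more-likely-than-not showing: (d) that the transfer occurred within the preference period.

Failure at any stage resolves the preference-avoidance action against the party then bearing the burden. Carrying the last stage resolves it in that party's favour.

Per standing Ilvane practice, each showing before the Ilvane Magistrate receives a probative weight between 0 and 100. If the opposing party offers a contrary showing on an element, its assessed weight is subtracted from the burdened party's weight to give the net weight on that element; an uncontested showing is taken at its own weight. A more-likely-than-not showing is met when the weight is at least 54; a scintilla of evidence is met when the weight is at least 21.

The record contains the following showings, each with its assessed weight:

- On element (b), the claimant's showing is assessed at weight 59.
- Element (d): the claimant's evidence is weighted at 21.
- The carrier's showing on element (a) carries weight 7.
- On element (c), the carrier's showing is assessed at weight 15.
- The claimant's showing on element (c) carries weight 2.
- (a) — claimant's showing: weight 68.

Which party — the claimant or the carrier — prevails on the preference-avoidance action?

At Stage 1 the claimant must meet a more-likely-than-not showing (weight is at least 54): on (a) the weight is 68 less the opposing 7 gives net 61, which does reach 54, so (a) meets the standard; on (b) the weight is 59, which does reach 54, so (b) meets the standard.
  All elements met. The burden passes to the carrier.
At Stage 2 the carrier must meet a scintilla of evidence (weight is at least 21): on (c) the weight is 15 less the opposing 2 gives net 13, < 21, so (c) does not meet the standard.
  Stage 2 not carried; the carrier fails its burden.
The analysis ends at Stage 2; the claimant prevails.

claimant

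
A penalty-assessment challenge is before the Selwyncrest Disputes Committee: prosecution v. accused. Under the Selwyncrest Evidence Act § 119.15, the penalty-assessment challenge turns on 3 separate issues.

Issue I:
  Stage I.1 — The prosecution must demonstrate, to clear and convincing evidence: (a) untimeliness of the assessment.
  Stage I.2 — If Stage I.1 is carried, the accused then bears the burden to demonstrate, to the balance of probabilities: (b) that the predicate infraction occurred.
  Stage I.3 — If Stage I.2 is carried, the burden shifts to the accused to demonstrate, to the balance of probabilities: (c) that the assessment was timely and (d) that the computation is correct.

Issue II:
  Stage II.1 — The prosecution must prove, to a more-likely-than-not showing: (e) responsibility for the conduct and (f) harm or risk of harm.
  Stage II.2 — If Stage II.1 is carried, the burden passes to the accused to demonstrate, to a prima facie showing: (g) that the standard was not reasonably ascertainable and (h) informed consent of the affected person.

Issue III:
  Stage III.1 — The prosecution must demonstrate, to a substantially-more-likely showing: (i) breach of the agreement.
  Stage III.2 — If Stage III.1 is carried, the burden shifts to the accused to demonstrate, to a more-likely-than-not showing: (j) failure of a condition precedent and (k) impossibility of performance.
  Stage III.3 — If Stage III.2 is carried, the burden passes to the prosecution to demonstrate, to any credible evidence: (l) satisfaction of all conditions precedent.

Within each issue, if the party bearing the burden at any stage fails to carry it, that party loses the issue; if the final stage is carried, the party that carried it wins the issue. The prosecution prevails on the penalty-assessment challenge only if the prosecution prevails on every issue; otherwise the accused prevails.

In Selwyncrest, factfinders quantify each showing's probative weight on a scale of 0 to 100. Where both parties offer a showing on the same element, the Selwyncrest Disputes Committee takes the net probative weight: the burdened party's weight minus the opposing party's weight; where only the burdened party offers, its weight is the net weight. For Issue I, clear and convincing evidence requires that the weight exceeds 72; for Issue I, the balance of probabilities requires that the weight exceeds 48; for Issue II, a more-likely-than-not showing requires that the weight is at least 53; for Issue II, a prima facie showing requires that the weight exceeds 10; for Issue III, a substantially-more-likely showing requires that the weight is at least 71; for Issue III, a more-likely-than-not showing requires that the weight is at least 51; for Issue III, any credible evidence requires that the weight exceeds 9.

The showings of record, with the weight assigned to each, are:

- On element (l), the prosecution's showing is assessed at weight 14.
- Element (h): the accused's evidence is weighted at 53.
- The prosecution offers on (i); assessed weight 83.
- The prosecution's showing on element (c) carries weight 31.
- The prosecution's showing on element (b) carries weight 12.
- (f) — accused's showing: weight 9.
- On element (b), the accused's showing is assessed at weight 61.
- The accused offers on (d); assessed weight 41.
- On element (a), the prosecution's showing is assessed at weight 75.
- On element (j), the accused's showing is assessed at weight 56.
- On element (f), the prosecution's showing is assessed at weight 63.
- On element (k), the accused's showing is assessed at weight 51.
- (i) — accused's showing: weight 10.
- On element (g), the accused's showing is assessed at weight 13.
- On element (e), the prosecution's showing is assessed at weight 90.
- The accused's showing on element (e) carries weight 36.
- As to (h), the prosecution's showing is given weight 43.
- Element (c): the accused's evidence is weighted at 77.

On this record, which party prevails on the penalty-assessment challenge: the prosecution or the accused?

— Issue I —
At Stage I.1 the prosecution must meet clear and convincing evidence (weight exceeds 72): on (a) the weight is 75, which does exceed 72, so (a) meets the standard.
  The prosecution carries Stage I.1; the accused now bears the burden.
At Stage I.2 the accused must meet the balance of probabilities (weight exceeds 48): on (b) the weight is 61 less the opposing 12 gives net 49, which does exceed 48, so (b) meets the standard.
  Stage I.2 is satisfied; the accused continues to bear the burden.
At Stage I.3 the accused must meet the balance of probabilities (weight exceeds 48): on (c) the weight is 77 less the opposing 31 gives net 46, which does not exceed 48, so (c) does not meet the standard; on (d) the weight is 41, which does not exceed 48, so (d) does not meet the standard.
  Stage I.3 not carried; the accused fails its burden.
The prosecution prevails on this issue.
— Issue II —
At Stage II.1 the prosecution must meet a more-likely-than-not showing (weight is at least 53): on (e) the weight is 90 less the opposing 36 gives net 54, which does reach 53, so (e) meets the standard; on (f) the weight is 63 less the opposing 9 gives net 54, which does reach 53, so (f) meets the standard.
  Stage II.1 carried; the burden shifts to the accused.
At Stage II.2 the accused must meet a prima facie showing (weight exceeds 10): on (g) the weight is 13, which does exceed 10, so (g) meets the standard; on (h) the weight is 53 less the opposing 43 gives net 10, ≤ 10, so (h) does not meet the standard.
  Not every element is met, so the accused fails to carry Stage II.2.
So the prosecution prevails on this issue.
— Issue III —
Stage III.1 — burden on prosecution; standard: a substantially-more-likely showing (weight is at least 71).
    (i): 83 − 10 = 73 ≥ 71 [met]
  All elements met. The burden passes to the accused.
Stage III.2 — burden on accused; standard: a more-likely-than-not showing (weight is at least 51).
    (j): 56 ≥ 51 [met]
    (k): 51 ≥ 51 [met]
  The accused carries Stage III.2; the prosecution now bears the burden.
Stage III.3 — burden on prosecution; standard: any credible evidence (weight exceeds 9).
    (l): 14 > 9 [met]
  Stage III.3 carried; the final stage is satisfied.
Every stage carried; the prosecution prevails on this issue.
Per-issue: Issue I → prosecution; Issue II → prosecution; Issue III → prosecution. The prosecution must prevail on every issue; overall, the prosecution prevails.

prosecution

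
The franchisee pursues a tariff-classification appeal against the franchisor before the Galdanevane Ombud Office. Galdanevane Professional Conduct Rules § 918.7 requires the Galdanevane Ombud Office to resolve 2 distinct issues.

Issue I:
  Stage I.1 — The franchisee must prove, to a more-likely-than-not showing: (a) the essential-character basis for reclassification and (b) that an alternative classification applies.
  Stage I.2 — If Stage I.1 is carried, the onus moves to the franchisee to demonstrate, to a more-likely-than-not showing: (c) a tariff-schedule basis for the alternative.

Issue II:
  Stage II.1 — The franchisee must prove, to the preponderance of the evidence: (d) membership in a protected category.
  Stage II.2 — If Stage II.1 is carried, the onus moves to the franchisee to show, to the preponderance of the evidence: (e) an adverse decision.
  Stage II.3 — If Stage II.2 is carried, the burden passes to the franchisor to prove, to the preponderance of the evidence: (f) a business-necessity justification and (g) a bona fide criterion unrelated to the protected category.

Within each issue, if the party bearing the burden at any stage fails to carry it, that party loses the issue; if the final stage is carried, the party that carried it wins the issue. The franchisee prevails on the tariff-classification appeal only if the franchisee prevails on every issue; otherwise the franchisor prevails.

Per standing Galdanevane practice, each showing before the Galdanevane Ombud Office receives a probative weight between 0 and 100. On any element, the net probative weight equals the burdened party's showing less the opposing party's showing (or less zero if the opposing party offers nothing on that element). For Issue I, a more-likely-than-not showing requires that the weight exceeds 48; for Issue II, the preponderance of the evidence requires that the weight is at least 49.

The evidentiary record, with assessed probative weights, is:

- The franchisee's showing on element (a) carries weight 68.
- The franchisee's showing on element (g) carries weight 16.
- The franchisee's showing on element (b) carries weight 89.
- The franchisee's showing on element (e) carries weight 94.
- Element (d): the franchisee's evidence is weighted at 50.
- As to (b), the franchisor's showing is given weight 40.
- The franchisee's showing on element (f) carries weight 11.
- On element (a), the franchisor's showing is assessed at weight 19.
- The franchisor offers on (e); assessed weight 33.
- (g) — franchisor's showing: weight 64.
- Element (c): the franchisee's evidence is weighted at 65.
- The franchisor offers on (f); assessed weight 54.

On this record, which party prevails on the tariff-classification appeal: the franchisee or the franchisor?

— Issue I —
Stage I.1 — burden on franchisee; standard: a more-likely-than-not showing (weight exceeds 48).
    (a): 68 − 19 = 49 > 48 [met]
    (b): 89 − 40 = 49 > 48 [met]
  All elements met. The franchisee retains the burden for Stage I.2.
Stage I.2 — burden on franchisee; standard: a more-likely-than-not showing (weight exceeds 48).
    (c): 65 > 48 [met]
  Stage I.2 carried; the final stage is satisfied.
All stages carried — the franchisee prevails on this issue.
— Issue II —
Stage II.1 — burden on franchisee; standard: the preponderance of the evidence (weight is at least 49).
    (d): 50 ≥ 49 [met]
  Stage II.1 carried; the burden remains with the franchisee.
Stage II.2 — burden on franchisee; standard: the preponderance of the evidence (weight is at least 49).
    (e): 94 − 33 = 61 ≥ 49 [met]
  Stage II.2 carried; the burden shifts to the franchisor.
Stage II.3 — burden on franchisor; standard: the preponderance of the evidence (weight is at least 49).
    (f): 54 − 11 = 43 < 49 [not met]
    (g): 64 − 16 = 48 < 49 [not met]
  Stage II.3 not carried; the franchisor fails its burden.
So the franchisee prevails on this issue.
Per-issue: Issue I → franchisee; Issue II → franchisee. The franchisee must prevail on every issue; overall, the franchisee prevails.

franchisee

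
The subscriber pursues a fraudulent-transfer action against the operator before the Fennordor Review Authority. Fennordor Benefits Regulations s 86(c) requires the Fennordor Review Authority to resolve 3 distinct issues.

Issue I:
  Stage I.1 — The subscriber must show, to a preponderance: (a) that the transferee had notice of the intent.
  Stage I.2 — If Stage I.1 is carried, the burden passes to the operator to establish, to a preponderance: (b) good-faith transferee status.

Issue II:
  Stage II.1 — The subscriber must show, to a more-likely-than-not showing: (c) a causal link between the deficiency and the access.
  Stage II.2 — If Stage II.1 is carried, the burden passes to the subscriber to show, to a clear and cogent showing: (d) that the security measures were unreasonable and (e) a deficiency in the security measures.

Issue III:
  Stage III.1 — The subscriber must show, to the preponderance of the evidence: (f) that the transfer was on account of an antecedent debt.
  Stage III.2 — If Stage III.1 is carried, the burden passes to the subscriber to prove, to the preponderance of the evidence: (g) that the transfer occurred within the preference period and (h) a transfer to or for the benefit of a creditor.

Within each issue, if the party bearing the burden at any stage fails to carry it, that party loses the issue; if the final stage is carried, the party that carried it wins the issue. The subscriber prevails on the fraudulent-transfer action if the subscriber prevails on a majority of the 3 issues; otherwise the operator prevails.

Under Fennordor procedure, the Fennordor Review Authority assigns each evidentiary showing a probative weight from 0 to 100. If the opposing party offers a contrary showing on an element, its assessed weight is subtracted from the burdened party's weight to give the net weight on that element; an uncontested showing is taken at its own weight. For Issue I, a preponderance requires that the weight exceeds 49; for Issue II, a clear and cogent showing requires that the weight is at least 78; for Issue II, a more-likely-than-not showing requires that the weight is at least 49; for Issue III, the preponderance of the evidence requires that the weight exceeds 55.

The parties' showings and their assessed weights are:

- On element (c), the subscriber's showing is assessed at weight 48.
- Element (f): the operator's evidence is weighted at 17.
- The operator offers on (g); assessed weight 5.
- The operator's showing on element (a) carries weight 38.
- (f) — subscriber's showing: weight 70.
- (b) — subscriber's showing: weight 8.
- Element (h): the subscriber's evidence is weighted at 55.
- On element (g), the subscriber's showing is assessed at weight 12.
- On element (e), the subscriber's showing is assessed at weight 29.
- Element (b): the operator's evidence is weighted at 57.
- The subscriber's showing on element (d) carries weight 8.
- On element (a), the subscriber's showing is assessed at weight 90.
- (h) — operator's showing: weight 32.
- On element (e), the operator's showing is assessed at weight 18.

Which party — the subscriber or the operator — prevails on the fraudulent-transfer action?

— Issue I —
Stage I.1 (subscriber, a preponderance, weight exceeds 49): (a) net 90−38=52 > 49 — meets.
  All elements met. The burden passes to the operator.
Stage I.2 (operator, a preponderance, weight exceeds 49): (b) net 57−8=49 ≤ 49 — fails.
  Not every element is met, so the operator fails to carry Stage I.2.
The analysis ends at Stage I.2; the subscriber prevails on this issue.
— Issue II —
Stage II.1 (subscriber, a more-likely-than-not showing, weight is at least 49): (c) 48 < 49 — fails.
  Stage II.1 not carried; the subscriber fails its burden.
The operator prevails on this issue.
— Issue III —
At Stage III.1 the subscriber must meet the preponderance of the evidence (weight exceeds 55): on (f) the weight is 70 less the opposing 17 gives net 53, ≤ 55, so (f) does not meet the standard.
  The subscriber does not carry Stage III.1.
The analysis ends at Stage III.1; the operator prevails on this issue.
Per-issue: Issue I → subscriber; Issue II → operator; Issue III → operator. The subscriber must prevail on a majority of issues; overall, the operator prevails.

operator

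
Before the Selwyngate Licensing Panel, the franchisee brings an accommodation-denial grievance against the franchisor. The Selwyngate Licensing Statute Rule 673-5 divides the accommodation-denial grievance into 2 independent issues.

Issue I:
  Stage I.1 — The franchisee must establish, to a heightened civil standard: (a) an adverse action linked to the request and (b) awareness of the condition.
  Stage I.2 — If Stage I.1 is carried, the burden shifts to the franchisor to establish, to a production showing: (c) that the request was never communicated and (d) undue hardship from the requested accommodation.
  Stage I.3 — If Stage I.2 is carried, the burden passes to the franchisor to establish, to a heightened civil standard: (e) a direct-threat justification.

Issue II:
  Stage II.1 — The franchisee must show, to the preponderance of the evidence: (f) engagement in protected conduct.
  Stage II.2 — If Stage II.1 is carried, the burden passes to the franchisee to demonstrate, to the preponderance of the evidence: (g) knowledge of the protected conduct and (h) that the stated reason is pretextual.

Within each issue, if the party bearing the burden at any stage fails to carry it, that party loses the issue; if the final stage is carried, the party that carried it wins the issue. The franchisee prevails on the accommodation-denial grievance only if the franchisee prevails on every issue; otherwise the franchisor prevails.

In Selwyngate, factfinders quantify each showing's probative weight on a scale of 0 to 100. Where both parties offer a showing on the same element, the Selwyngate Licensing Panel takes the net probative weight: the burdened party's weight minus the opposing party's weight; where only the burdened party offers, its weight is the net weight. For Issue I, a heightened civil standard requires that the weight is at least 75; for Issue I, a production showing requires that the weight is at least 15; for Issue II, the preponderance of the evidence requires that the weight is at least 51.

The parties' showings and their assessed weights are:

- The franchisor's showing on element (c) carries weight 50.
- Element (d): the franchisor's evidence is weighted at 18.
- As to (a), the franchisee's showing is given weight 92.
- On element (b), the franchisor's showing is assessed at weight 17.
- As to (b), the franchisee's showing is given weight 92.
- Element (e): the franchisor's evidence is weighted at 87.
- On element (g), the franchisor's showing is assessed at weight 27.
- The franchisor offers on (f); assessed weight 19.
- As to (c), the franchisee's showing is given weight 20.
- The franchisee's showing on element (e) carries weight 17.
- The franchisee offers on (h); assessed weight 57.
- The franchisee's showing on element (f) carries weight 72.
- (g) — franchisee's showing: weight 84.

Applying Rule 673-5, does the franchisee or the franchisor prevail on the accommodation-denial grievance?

franchisee

— Issue I —
Stage I.1 — burden on franchisee; standard: a heightened civil standard (weight is at least 75).
    (a): 92 ≥ 75 [met]
    (b): 92 − 17 = 75 ≥ 75 [met]
  The franchisee carries Stage I.1; the franchisor now bears the burden.
Stage I.2 — burden on franchisor; standard: a production showing (weight is at least 15).
    (c): 50 − 20 = 30 ≥ 15 [met]
    (d): 18 ≥ 15 [met]
  Stage I.2 is satisfied; the franchisor continues to bear the burden.
Stage I.3 — burden on franchisor; standard: a heightened civil standard (weight is at least 75).
    (e): 87 − 17 = 70 < 75 [not met]
  The franchisor does not carry Stage I.3.
The franchisee prevails on this issue.
— Issue II —
Stage II.1 (franchisee, the preponderance of the evidence, weight is at least 51): (f) net 72−19=53 ≥ 51 — meets.
  Stage II.1 carried; the burden remains with the franchisee.
Stage II.2 (franchisee, the preponderance of the evidence, weight is at least 51): (g) net 84−27=57 ≥ 51 — meets; (h) 57 ≥ 51 — meets.
  Stage II.2 carried; the final stage is satisfied.
With every stage satisfied, the franchisee prevails on this issue.
Per-issue: Issue I → franchisee; Issue II → franchisee. The franchisee must prevail on every issue; overall, the franchisee prevails.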